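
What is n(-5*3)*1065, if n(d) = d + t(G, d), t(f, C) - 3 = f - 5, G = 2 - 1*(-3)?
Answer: -12780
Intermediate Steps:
G = 5 (G = 2 + 3 = 5)
t(f, C) = -2 + f (t(f, C) = 3 + (f - 5) = 3 + (-5 + f) = -2 + f)
n(d) = 3 + d (n(d) = d + (-2 + 5) = d + 3 = 3 + d)
n(-5*3)*1065 = (3 - 5*3)*1065 = (3 - 15)*1065 = -12*1065 = -12780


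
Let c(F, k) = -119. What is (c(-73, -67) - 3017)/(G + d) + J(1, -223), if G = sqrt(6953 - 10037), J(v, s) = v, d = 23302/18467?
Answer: -18574848559/65767486105 + 133683794888*I*sqrt(771)/65767486105 ≈ -0.28243 + 56.441*I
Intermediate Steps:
d = 23302/18467 (d = 23302*(1/18467) = 23302/18467 ≈ 1.2618)
G = 2*I*sqrt(771) (G = sqrt(-3084) = 2*I*sqrt(771) ≈ 55.534*I)
(c(-73, -67) - 3017)/(G + d) + J(1, -223) = (-119 - 3017)/(2*I*sqrt(771) + 23302/18467) + 1 = -3136/(23302/18467 + 2*I*sqrt(771)) + 1 = 1 - 3136/(23302/18467 + 2*I*sqrt(771))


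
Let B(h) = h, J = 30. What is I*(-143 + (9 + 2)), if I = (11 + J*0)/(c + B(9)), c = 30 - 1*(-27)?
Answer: -22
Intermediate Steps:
c = 57 (c = 30 + 27 = 57)
I = 1/6 (I = (11 + 30*0)/(57 + 9) = (11 + 0)/66 = 11*(1/66) = 1/6 ≈ 0.16667)
I*(-143 + (9 + 2)) = (-143 + (9 + 2))/6 = (-143 + 11)/6 = (1/6)*(-132) = -22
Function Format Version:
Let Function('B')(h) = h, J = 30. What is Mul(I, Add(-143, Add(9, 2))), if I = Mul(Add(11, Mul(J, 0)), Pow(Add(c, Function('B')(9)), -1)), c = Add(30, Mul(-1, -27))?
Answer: -22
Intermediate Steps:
c = 57 (c = Add(30, 27) = 57)
I = Rational(1, 6) (I = Mul(Add(11, Mul(30, 0)), Pow(Add(57, 9), -1)) = Mul(Add(11, 0), Pow(66, -1)) = Mul(11, Rational(1, 66)) = Rational(1, 6) ≈ 0.16667)
Mul(I, Add(-143, Add(9, 2))) = Mul(Rational(1, 6), Add(-143, Add(9, 2))) = Mul(Rational(1, 6), Add(-143, 11)) = Mul(Rational(1, 6), -132) = -22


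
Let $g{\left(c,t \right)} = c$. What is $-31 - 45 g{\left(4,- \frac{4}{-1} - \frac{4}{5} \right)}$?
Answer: $-211$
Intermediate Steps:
$-31 - 45 g{\left(4,- \frac{4}{-1} - \frac{4}{5} \right)} = -31 - 180 = -211$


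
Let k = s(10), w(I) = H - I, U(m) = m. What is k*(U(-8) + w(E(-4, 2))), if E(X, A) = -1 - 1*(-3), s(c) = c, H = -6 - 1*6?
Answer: -220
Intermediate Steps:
H = -12 (H = -6 - 6 = -12)
E(X, A) = 2 (E(X, A) = -1 + 3 = 2)
w(I) = -12 - I
k = 10
k*(U(-8) + w(E(-4, 2))) = 10*(-8 + (-12 - 1*2)) = 10*(-8 + (-12 - 2)) = 10*(-8 - 14) = 10*(-22) = -220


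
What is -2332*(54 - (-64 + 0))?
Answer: -275176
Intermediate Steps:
-2332*(54 - (-64 + 0)) = -2332*(54 - 1*(-64)) = -2332*(54 + 64) = -2332*118 = -275176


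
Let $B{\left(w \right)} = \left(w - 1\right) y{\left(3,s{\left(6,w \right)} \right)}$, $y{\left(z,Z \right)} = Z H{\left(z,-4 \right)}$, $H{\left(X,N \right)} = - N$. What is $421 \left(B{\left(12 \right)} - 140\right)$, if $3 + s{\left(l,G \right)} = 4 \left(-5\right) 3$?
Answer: $-1225952$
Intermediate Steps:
$s{\left(l,G \right)} = -63$ ($s{\left(l,G \right)} = -3 + 4 \left(-5\right) 3 = -3 - 60 = -63$)
$y{\left(z,Z \right)} = 4 Z$ ($y{\left(z,Z \right)} = Z \left(\left(-1\right) \left(-4\right)\right) = Z 4 = 4 Z$)
$B{\left(w \right)} = 252 - 252 w$ ($B{\left(w \right)} = \left(w - 1\right) 4 \left(-63\right) = \left(-1 + w\right) \left(-252\right) = 252 - 252 w$)
$421 \left(B{\left(12 \right)} - 140\right) = 421 \left(\left(252 - 3024\right) - 140\right) = 421 \left(-2772 - 140\right) = 421 \left(-2912\right) = -1225952$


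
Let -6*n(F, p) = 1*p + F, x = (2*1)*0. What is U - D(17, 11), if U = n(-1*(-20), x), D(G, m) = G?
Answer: -61/3 ≈ -20.333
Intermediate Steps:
x = 0 (x = 2*0 = 0)
n(F, p) = -F/6 - p/6 (n(F, p) = -(1*p + F)/6 = -(p + F)/6 = -(F + p)/6 = -F/6 - p/6)
U = -10/3 (U = -(-1)*(-20)/6 - 1/6*0 = -1/6*20 + 0 = -10/3 + 0 = -10/3 ≈ -3.3333)
U - D(17, 11) = -10/3 - 1*17 = -10/3 - 17 = -61/3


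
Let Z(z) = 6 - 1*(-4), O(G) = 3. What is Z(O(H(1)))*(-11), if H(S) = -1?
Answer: -110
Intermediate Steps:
Z(z) = 10 (Z(z) = 6 + 4 = 10)
Z(O(H(1)))*(-11) = 10*(-11) = -110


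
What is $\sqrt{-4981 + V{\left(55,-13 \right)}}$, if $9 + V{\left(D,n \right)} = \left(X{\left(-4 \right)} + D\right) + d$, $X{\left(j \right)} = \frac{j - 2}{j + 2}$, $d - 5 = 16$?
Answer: $i \sqrt{4911} \approx 70.078 i$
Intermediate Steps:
$d = 21$ ($d = 5 + 16 = 21$)
$X{\left(j \right)} = \frac{-2 + j}{2 + j}$
$V{\left(D,n \right)} = 15 + D$ ($V{\left(D,n \right)} = -9 + \left(\left(\frac{-2 - 4}{2 - 4} + D\right) + 21\right) = -9 + \left(\left(\frac{1}{-2} \left(-6\right) + D\right) + 21\right) = -9 + \left(\left(\left(- \frac{1}{2}\right) \left(-6\right) + D\right) + 21\right) = -9 + \left(\left(3 + D\right) + 21\right) = -9 + \left(24 + D\right) = 15 + D$)
$\sqrt{-4981 + V{\left(55,-13 \right)}} = \sqrt{-4981 + \left(15 + 55\right)} = \sqrt{-4981 + 70} = \sqrt{-4911} = i \sqrt{4911}$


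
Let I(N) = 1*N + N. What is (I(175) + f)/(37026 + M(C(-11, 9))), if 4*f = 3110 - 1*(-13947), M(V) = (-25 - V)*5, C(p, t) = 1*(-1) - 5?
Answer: 18457/147724 ≈ 0.12494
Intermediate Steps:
C(p, t) = -6 (C(p, t) = -1 - 5 = -6)
I(N) = 2*N (I(N) = N + N = 2*N)
M(V) = -125 - 5*V
f = 17057/4 (f = (3110 - 1*(-13947))/4 = (3110 + 13947)/4 = (¼)*17057 = 17057/4 ≈ 4264.3)
(I(175) + f)/(37026 + M(C(-11, 9))) = (2*175 + 17057/4)/(37026 + (-125 - 5*(-6))) = (350 + 17057/4)/(37026 + (-125 + 30)) = 18457/(4*(37026 - 95)) = (18457/4)/36931 = (18457/4)*(1/36931) = 18457/147724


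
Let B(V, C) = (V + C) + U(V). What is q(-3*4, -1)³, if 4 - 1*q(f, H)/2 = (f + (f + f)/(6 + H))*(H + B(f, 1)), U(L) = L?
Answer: -63616767488/125 ≈ -5.0893e+8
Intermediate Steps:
B(V, C) = C + 2*V (B(V, C) = (V + C) + V = (C + V) + V = C + 2*V)
q(f, H) = 8 - 2*(f + 2*f/(6 + H))*(1 + H + 2*f) (q(f, H) = 8 - 2*(f + (f + f)/(6 + H))*(H + (1 + 2*f)) = 8 - 2*(f + (2*f)/(6 + H))*(1 + H + 2*f) = 8 - 2*(f + 2*f/(6 + H))*(1 + H + 2*f))
q(-3*4, -1)³ = (2*(24 - 16*(-3*4)² - (-24)*4 + 4*(-1) - 1*(-3*4)*(-1)² - 9*(-1)*(-3*4) - 2*(-1)*(-3*4)²)/(6 - 1))³ = (2*(24 - 16*(-12)² - 8*(-12) - 4 - 1*(-12)*1 - 9*(-1)*(-12) - 2*(-1)*(-12)²)/5)³ = (2*(⅕)*(24 - 16*144 + 96 - 4 + 12 - 108 - 2*(-1)*144))³ = (2*(⅕)*(24 - 2304 + 96 - 4 + 12 - 108 + 288))³ = (2*(⅕)*(-1996))³ = (-3992/5)³ = -63616767488/125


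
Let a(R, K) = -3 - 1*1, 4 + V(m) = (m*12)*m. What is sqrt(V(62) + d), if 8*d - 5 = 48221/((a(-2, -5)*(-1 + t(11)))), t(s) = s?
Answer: sqrt(73558295)/40 ≈ 214.42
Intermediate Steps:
V(m) = -4 + 12*m**2 (V(m) = -4 + (m*12)*m = -4 + (12*m)*m = -4 + 12*m**2)
a(R, K) = -4 (a(R, K) = -3 - 1 = -4)
d = -48021/320 (d = 5/8 + (48221/((-4*(-1 + 11))))/8 = 5/8 + (48221/((-4*10)))/8 = 5/8 + (48221/(-40))/8 = 5/8 + (48221*(-1/40))/8 = 5/8 + (1/8)*(-48221/40) = 5/8 - 48221/320 = -48021/320 ≈ -150.07)
sqrt(V(62) + d) = sqrt((-4 + 12*62**2) - 48021/320) = sqrt((-4 + 12*3844) - 48021/320) = sqrt((-4 + 46128) - 48021/320) = sqrt(46124 - 48021/320) = sqrt(14711659/320) = sqrt(73558295)/40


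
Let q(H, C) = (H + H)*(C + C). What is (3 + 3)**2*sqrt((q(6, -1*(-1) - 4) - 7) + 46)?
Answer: 36*I*sqrt(33) ≈ 206.8*I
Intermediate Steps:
q(H, C) = 4*C*H (q(H, C) = (2*H)*(2*C) = 4*C*H)
(3 + 3)**2*sqrt((q(6, -1*(-1) - 4) - 7) + 46) = (3 + 3)**2*sqrt((4*(-1*(-1) - 4)*6 - 7) + 46) = 6**2*sqrt((4*(1 - 4)*6 - 7) + 46) = 36*sqrt((4*(-3)*6 - 7) + 46) = 36*sqrt((-72 - 7) + 46) = 36*sqrt(-79 + 46) = 36*sqrt(-33) = 36*(I*sqrt(33)) = 36*I*sqrt(33)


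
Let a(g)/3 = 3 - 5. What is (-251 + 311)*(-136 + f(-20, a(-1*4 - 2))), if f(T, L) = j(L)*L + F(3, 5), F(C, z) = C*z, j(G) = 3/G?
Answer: -7080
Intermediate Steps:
a(g) = -6 (a(g) = 3*(3 - 5) = 3*(-2) = -6)
f(T, L) = 18 (f(T, L) = (3/L)*L + 3*5 = 3 + 15 = 18)
(-251 + 311)*(-136 + f(-20, a(-1*4 - 2))) = (-251 + 311)*(-136 + 18) = 60*(-118) = -7080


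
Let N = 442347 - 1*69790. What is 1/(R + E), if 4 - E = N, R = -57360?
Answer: -1/429913 ≈ -2.3261e-6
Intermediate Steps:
N = 372557 (N = 442347 - 69790 = 372557)
E = -372553 (E = 4 - 1*372557 = 4 - 372557 = -372553)
1/(R + E) = 1/(-57360 - 372553) = 1/(-429913) = -1/429913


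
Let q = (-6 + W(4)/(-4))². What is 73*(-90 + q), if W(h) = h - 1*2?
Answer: -13943/4 ≈ -3485.8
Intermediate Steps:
W(h) = -2 + h (W(h) = h - 2 = -2 + h)
q = 169/4 (q = (-6 + (-2 + 4)/(-4))² = (-6 + 2*(-¼))² = (-6 - ½)² = (-13/2)² = 169/4 ≈ 42.250)
73*(-90 + q) = 73*(-90 + 169/4) = 73*(-191/4) = -13943/4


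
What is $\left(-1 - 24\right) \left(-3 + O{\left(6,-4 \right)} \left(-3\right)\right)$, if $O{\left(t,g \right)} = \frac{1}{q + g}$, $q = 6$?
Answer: $\frac{225}{2} \approx 112.5$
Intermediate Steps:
$O{\left(t,g \right)} = \frac{1}{6 + g}$
$\left(-1 - 24\right) \left(-3 + O{\left(6,-4 \right)} \left(-3\right)\right) = \left(-1 - 24\right) \left(-3 + \frac{1}{6 - 4} \left(-3\right)\right) = - 25 \left(-3 + \frac{1}{2} \left(-3\right)\right) = - 25 \left(-3 - \frac{3}{2}\right) = \left(-25\right) \left(- \frac{9}{2}\right) = \frac{225}{2}$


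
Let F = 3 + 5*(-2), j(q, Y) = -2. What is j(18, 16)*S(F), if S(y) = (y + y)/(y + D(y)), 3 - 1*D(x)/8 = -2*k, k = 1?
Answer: 28/33 ≈ 0.84848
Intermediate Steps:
F = -7 (F = 3 - 10 = -7)
D(x) = 40 (D(x) = 24 - (-16) = 24 - 8*(-2) = 24 + 16 = 40)
S(y) = 2*y/(40 + y) (S(y) = (y + y)/(y + 40) = (2*y)/(40 + y) = 2*y/(40 + y))
j(18, 16)*S(F) = -4*(-7)/(40 - 7) = -4*(-7)/33 = -2*(-14/33) = 28/33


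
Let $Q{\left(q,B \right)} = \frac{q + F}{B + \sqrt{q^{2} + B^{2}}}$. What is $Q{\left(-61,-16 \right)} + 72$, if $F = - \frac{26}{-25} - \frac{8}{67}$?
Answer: $\frac{447142472}{6232675} - \frac{100633 \sqrt{3977}}{6232675} \approx 70.723$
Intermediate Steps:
$F = \frac{1542}{1675}$ ($F = \left(-26\right) \left(- \frac{1}{25}\right) - \frac{8}{67} = \frac{26}{25} - \frac{8}{67} = \frac{1542}{1675} \approx 0.9206$)
$Q{\left(q,B \right)} = \frac{\frac{1542}{1675} + q}{B + \sqrt{B^{2} + q^{2}}}$ ($Q{\left(q,B \right)} = \frac{q + \frac{1542}{1675}}{B + \sqrt{q^{2} + B^{2}}} = \frac{\frac{1542}{1675} + q}{B + \sqrt{B^{2} + q^{2}}}$)
$Q{\left(-61,-16 \right)} + 72 = \frac{\frac{1542}{1675} - 61}{-16 + \sqrt{\left(-16\right)^{2} + \left(-61\right)^{2}}} + 72 = \frac{1}{-16 + \sqrt{256 + 3721}} \left(- \frac{100633}{1675}\right) + 72 = \frac{1}{-16 + \sqrt{3977}} \left(- \frac{100633}{1675}\right) + 72 = - \frac{100633}{1675 \left(-16 + \sqrt{3977}\right)} + 72 = 72 - \frac{100633}{1675 \left(-16 + \sqrt{3977}\right)}$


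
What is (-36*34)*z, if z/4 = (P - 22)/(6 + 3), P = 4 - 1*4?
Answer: 11968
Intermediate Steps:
P = 0 (P = 4 - 4 = 0)
z = -88/9 (z = 4*((0 - 22)/(6 + 3)) = 4*(-22/9) = -88/9 ≈ -9.7778)
(-36*34)*z = -36*34*(-88/9) = -1224*(-88/9) = 11968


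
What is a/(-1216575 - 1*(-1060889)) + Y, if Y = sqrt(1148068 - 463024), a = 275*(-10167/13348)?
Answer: 2795925/2078096728 + 6*sqrt(19029) ≈ 827.67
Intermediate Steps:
a = -2795925/13348 (a = 275*(-10167*1/13348) = 275*(-10167/13348) = -2795925/13348 ≈ -209.46)
Y = 6*sqrt(19029) (Y = sqrt(685044) = 6*sqrt(19029) ≈ 827.67)
a/(-1216575 - 1*(-1060889)) + Y = -2795925/(13348*(-1216575 - 1*(-1060889))) + 6*sqrt(19029) = -2795925/(13348*(-1216575 + 1060889)) + 6*sqrt(19029) = -2795925/13348/(-155686) + 6*sqrt(19029) = -2795925/13348*(-1/155686) + 6*sqrt(19029) = 2795925/2078096728 + 6*sqrt(19029)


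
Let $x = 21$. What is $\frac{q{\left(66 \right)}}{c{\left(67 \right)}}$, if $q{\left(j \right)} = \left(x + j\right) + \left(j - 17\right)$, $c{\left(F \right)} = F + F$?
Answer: $\frac{68}{67} \approx 1.0149$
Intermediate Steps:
$c{\left(F \right)} = 2 F$
$q{\left(j \right)} = 4 + 2 j$ ($q{\left(j \right)} = \left(21 + j\right) + \left(j - 17\right) = \left(21 + j\right) + \left(-17 + j\right) = 4 + 2 j$)
$\frac{q{\left(66 \right)}}{c{\left(67 \right)}} = \frac{4 + 2 \cdot 66}{2 \cdot 67} = \frac{4 + 132}{134} = 136 \cdot \frac{1}{134} = \frac{68}{67}$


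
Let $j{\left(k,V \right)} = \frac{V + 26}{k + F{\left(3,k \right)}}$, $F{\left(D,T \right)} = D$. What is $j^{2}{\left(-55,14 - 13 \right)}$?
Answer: $\frac{729}{2704} \approx 0.2696$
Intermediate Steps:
$j{\left(k,V \right)} = \frac{26 + V}{3 + k}$ ($j{\left(k,V \right)} = \frac{V + 26}{k + 3} = \frac{26 + V}{3 + k}$)
$j^{2}{\left(-55,14 - 13 \right)} = \left(\frac{26 + \left(14 - 13\right)}{3 - 55}\right)^{2} = \left(\frac{26 + 1}{-52}\right)^{2} = \left(\left(- \frac{1}{52}\right) 27\right)^{2} = \left(- \frac{27}{52}\right)^{2} = \frac{729}{2704}$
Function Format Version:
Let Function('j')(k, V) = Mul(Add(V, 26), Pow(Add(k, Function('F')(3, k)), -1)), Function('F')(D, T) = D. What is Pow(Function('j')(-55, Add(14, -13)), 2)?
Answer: Rational(729, 2704) ≈ 0.26960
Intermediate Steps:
Function('j')(k, V) = Mul(Pow(Add(3, k), -1), Add(26, V)) (Function('j')(k, V) = Mul(Add(V, 26), Pow(Add(k, 3), -1)) = Mul(Add(26, V), Pow(Add(3, k), -1)) = Mul(Pow(Add(3, k), -1), Add(26, V)))
Pow(Function('j')(-55, Add(14, -13)), 2) = Pow(Mul(Pow(Add(3, -55), -1), Add(26, Add(14, -13))), 2) = Pow(Mul(Pow(-52, -1), Add(26, 1)), 2) = Pow(Mul(Rational(-1, 52), 27), 2) = Pow(Rational(-27, 52), 2) = Rational(729, 2704)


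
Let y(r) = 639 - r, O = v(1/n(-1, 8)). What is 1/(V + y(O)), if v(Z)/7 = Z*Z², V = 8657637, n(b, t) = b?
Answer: 1/8658283 ≈ 1.1550e-7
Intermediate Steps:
v(Z) = 7*Z³ (v(Z) = 7*(Z*Z²) = 7*Z³)
O = -7 (O = 7*(1/(-1))³ = 7*(-1)³ = 7*(-1) = -7)
1/(V + y(O)) = 1/(8657637 + (639 - 1*(-7))) = 1/(8657637 + (639 + 7)) = 1/(8657637 + 646) = 1/8658283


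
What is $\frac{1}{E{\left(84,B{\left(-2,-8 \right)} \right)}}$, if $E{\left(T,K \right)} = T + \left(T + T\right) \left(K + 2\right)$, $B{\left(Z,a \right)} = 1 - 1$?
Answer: $\frac{1}{420} \approx 0.002381$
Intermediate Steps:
$B{\left(Z,a \right)} = 0$
$E{\left(T,K \right)} = T + 2 T \left(2 + K\right)$
$\frac{1}{E{\left(84,B{\left(-2,-8 \right)} \right)}} = \frac{1}{84 \left(5 + 2 \cdot 0\right)} = \frac{1}{84 \left(5 + 0\right)} = \frac{1}{84 \cdot 5} = \frac{1}{420}$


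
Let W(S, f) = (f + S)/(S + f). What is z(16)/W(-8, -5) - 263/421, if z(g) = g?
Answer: 6473/421 ≈ 15.375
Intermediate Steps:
W(S, f) = 1 (W(S, f) = (S + f)/(S + f) = 1)
z(16)/W(-8, -5) - 263/421 = 16/1 - 263/421 = 16*1 - 263*1/421 = 16 - 263/421 = 6473/421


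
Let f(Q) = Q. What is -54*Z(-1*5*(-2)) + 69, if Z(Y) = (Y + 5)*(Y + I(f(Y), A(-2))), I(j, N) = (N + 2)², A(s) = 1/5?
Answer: -59757/5 ≈ -11951.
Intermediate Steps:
A(s) = ⅕
I(j, N) = (2 + N)²
Z(Y) = (5 + Y)*(121/25 + Y) (Z(Y) = (Y + 5)*(Y + (2 + ⅕)²) = (5 + Y)*(Y + (11/5)²) = (5 + Y)*(Y + 121/25) = (5 + Y)*(121/25 + Y))
-54*Z(-1*5*(-2)) + 69 = -54*(121/5 + (-1*5*(-2))² + 246*(-1*5*(-2))/25) + 69 = -54*(121/5 + (-5*(-2))² + 246*(-5*(-2))/25) + 69 = -54*(121/5 + 10² + (246/25)*10) + 69 = -54*(121/5 + 100 + 492/5) + 69 = -54*1113/5 + 69 = -60102/5 + 69 = -59757/5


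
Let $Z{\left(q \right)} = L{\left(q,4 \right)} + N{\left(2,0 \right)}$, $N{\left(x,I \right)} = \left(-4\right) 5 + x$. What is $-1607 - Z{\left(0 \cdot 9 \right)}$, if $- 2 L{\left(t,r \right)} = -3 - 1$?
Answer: $-1591$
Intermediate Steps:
$N{\left(x,I \right)} = -20 + x$
$L{\left(t,r \right)} = 2$ ($L{\left(t,r \right)} = - \frac{-3 - 1}{2} = \left(- \frac{1}{2}\right) \left(-4\right) = 2$)
$Z{\left(q \right)} = -16$ ($Z{\left(q \right)} = 2 + \left(-20 + 2\right) = 2 - 18 = -16$)
$-1607 - Z{\left(0 \cdot 9 \right)} = -1607 - -16 = -1607 + 16 = -1591$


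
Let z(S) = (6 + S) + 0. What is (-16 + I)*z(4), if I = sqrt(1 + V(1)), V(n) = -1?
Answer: -160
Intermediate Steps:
z(S) = 6 + S
I = 0 (I = sqrt(1 - 1) = sqrt(0) = 0)
(-16 + I)*z(4) = (-16 + 0)*(6 + 4) = -16*10 = -160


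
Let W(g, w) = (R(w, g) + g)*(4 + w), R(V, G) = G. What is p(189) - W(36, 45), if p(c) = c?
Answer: -3339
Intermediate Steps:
W(g, w) = 2*g*(4 + w) (W(g, w) = (g + g)*(4 + w) = (2*g)*(4 + w) = 2*g*(4 + w))
p(189) - W(36, 45) = 189 - 2*36*(4 + 45) = 189 - 2*36*49 = 189 - 1*3528 = 189 - 3528 = -3339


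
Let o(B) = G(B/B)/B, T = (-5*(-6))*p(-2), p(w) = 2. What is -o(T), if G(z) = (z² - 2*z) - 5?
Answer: ⅒ ≈ 0.10000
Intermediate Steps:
G(z) = -5 + z² - 2*z
T = 60 (T = -5*(-6)*2 = 30*2 = 60)
o(B) = -6/B (o(B) = (-5 + (B/B)² - 2*B/B)/B = (-5 + 1² - 2*1)/B = (-5 + 1 - 2)/B = -6/B)
-o(T) = -(-6)/60 = -1*(-⅒) = ⅒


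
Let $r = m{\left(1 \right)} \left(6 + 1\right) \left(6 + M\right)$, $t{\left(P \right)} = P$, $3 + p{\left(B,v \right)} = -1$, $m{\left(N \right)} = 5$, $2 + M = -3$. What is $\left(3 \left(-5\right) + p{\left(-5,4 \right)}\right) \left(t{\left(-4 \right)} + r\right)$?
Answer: $-589$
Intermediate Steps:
$M = -5$ ($M = -2 - 3 = -5$)
$p{\left(B,v \right)} = -4$ ($p{\left(B,v \right)} = -3 - 1 = -4$)
$r = 35$ ($r = 5 \left(6 + 1\right) \left(6 - 5\right) = 5 \cdot 7 \cdot 1 = 35 \cdot 1 = 35$)
$\left(3 \left(-5\right) + p{\left(-5,4 \right)}\right) \left(t{\left(-4 \right)} + r\right) = \left(3 \left(-5\right) - 4\right) \left(-4 + 35\right) = \left(-15 - 4\right) 31 = \left(-19\right) 31 = -589$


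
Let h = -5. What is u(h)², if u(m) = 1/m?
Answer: 1/25 ≈ 0.040000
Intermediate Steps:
u(h)² = (1/(-5))² = (-⅕)² = 1/25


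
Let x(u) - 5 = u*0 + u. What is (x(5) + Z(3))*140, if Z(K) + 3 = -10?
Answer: -420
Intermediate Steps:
Z(K) = -13 (Z(K) = -3 - 10 = -13)
x(u) = 5 + u (x(u) = 5 + (u*0 + u) = 5 + (0 + u) = 5 + u)
(x(5) + Z(3))*140 = ((5 + 5) - 13)*140 = (10 - 13)*140 = -3*140 = -420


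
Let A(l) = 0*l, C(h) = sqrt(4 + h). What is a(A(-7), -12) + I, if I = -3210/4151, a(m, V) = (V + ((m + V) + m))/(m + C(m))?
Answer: -53022/4151 ≈ -12.773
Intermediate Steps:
A(l) = 0
a(m, V) = (2*V + 2*m)/(m + sqrt(4 + m)) (a(m, V) = (V + ((m + V) + m))/(m + sqrt(4 + m)) = (V + ((V + m) + m))/(m + sqrt(4 + m)) = (V + (V + 2*m))/(m + sqrt(4 + m)) = (2*V + 2*m)/(m + sqrt(4 + m)))
I = -3210/4151 (I = -3210*1/4151 = -3210/4151 ≈ -0.77331)
a(A(-7), -12) + I = 2*(-12 + 0)/(0 + sqrt(4 + 0)) - 3210/4151 = 2*(-12)/(0 + sqrt(4)) - 3210/4151 = 2*(-12)/(0 + 2) - 3210/4151 = 2*(-12)/2 - 3210/4151 = 2*(1/2)*(-12) - 3210/4151 = -12 - 3210/4151 = -53022/4151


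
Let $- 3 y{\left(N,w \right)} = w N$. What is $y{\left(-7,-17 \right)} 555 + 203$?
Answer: $-21812$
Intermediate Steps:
$y{\left(N,w \right)} = - \frac{N w}{3}$ ($y{\left(N,w \right)} = - \frac{w N}{3} = - \frac{N w}{3}$)
$y{\left(-7,-17 \right)} 555 + 203 = \left(- \frac{1}{3}\right) \left(-7\right) \left(-17\right) 555 + 203 = \left(- \frac{119}{3}\right) 555 + 203 = -22015 + 203 = -21812$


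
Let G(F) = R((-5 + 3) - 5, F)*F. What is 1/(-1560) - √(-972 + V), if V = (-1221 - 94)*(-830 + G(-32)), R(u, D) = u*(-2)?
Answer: -1/1560 - 3*√186622 ≈ -1296.0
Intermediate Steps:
R(u, D) = -2*u
G(F) = 14*F (G(F) = (-2*((-5 + 3) - 5))*F = (-2*(-2 - 5))*F = (-2*(-7))*F = 14*F)
V = 1680570 (V = (-1221 - 94)*(-830 + 14*(-32)) = -1315*(-830 - 448) = -1315*(-1278) = 1680570)
1/(-1560) - √(-972 + V) = 1/(-1560) - √(-972 + 1680570) = -1/1560 - √1679598 = -1/1560 - 3*√186622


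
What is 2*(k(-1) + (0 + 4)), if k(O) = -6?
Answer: -4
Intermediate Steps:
2*(k(-1) + (0 + 4)) = 2*(-6 + (0 + 4)) = 2*(-6 + 4) = 2*(-2) = -4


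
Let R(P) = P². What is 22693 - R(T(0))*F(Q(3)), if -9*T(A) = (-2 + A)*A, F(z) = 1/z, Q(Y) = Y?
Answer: 22693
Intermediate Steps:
T(A) = -A*(-2 + A)/9 (T(A) = -(-2 + A)*A/9 = -A*(-2 + A)/9)
22693 - R(T(0))*F(Q(3)) = 22693 - ((⅑)*0*(2 - 1*0))²/3 = 22693 - ((⅑)*0*(2 + 0))²/3 = 22693 - ((⅑)*0*2)²/3 = 22693 - 0²/3 = 22693 - 0/3 = 22693 - 1*0 = 22693 + 0 = 22693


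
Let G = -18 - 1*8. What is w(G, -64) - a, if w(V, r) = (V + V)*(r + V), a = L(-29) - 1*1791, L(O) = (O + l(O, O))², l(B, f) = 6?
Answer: 5942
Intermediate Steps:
L(O) = (6 + O)² (L(O) = (O + 6)² = (6 + O)²)
G = -26 (G = -18 - 8 = -26)
a = -1262 (a = (6 - 29)² - 1*1791 = (-23)² - 1791 = 529 - 1791 = -1262)
w(V, r) = 2*V*(V + r) (w(V, r) = (2*V)*(V + r) = 2*V*(V + r))
w(G, -64) - a = 2*(-26)*(-26 - 64) - 1*(-1262) = 2*(-26)*(-90) + 1262 = 4680 + 1262 = 5942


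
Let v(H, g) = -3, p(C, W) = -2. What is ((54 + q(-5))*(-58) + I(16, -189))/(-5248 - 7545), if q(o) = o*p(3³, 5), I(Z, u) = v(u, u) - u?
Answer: 3526/12793 ≈ 0.27562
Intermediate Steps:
I(Z, u) = -3 - u
q(o) = -2*o (q(o) = o*(-2) = -2*o)
((54 + q(-5))*(-58) + I(16, -189))/(-5248 - 7545) = ((54 - 2*(-5))*(-58) + (-3 - 1*(-189)))/(-5248 - 7545) = ((54 + 10)*(-58) + (-3 + 189))/(-12793) = (64*(-58) + 186)*(-1/12793) = (-3712 + 186)*(-1/12793) = -3526*(-1/12793) = 3526/12793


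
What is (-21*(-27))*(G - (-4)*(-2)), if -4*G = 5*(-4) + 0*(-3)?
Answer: -1701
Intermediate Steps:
G = 5 (G = -(5*(-4) + 0*(-3))/4 = -(-20 + 0)/4 = -1/4*(-20) = 5)
(-21*(-27))*(G - (-4)*(-2)) = (-21*(-27))*(5 - (-4)*(-2)) = 567*(5 - 1*8) = 567*(5 - 8) = 567*(-3) = -1701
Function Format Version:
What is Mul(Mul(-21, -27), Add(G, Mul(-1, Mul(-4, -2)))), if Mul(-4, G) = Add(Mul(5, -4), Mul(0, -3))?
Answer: -1701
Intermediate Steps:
G = 5 (G = Mul(Rational(-1, 4), Add(Mul(5, -4), Mul(0, -3))) = Mul(Rational(-1, 4), Add(-20, 0)) = Mul(Rational(-1, 4), -20) = 5)
Mul(Mul(-21, -27), Add(G, Mul(-1, Mul(-4, -2)))) = Mul(Mul(-21, -27), Add(5, Mul(-1, Mul(-4, -2)))) = Mul(567, Add(5, Mul(-1, 8))) = Mul(567, Add(5, -8)) = Mul(567, -3) = -1701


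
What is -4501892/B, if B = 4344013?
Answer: -4501892/4344013 ≈ -1.0363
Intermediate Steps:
-4501892/B = -4501892/4344013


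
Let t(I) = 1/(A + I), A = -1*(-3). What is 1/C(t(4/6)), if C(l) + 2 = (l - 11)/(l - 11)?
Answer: -1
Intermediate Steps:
A = 3
t(I) = 1/(3 + I)
C(l) = -1 (C(l) = -2 + (l - 11)/(l - 11) = -2 + (-11 + l)/(-11 + l) = -2 + 1 = -1)
1/C(t(4/6)) = 1/(-1) = -1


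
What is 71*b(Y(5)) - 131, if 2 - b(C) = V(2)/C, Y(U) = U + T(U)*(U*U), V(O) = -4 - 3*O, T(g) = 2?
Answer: 263/11 ≈ 23.909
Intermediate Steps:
Y(U) = U + 2*U² (Y(U) = U + 2*(U*U) = U + 2*U²)
b(C) = 2 + 10/C (b(C) = 2 - (-4 - 3*2)/C = 2 - (-4 - 6)/C = 2 - (-10)/C = 2 + 10/C)
71*b(Y(5)) - 131 = 71*(2 + 10/((5*(1 + 2*5)))) - 131 = 71*(2 + 10/((5*(1 + 10)))) - 131 = 71*(2 + 10/((5*11))) - 131 = 71*(2 + 10/55) - 131 = 71*(2 + 10*(1/55)) - 131 = 71*(2 + 2/11) - 131 = 71*(24/11) - 131 = 1704/11 - 131 = 263/11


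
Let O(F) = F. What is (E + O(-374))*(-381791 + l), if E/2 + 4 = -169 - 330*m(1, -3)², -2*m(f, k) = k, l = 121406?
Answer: 574148925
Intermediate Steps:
m(f, k) = -k/2
E = -1831 (E = -8 + 2*(-169 - 330*(-½*(-3))²) = -8 + 2*(-169 - 330*(3/2)²) = -8 + 2*(-169 - 330*9/4) = -8 + 2*(-169 - 1485/2) = -8 + 2*(-1823/2) = -8 - 1823 = -1831)
(E + O(-374))*(-381791 + l) = (-1831 - 374)*(-381791 + 121406) = -2205*(-260385) = 574148925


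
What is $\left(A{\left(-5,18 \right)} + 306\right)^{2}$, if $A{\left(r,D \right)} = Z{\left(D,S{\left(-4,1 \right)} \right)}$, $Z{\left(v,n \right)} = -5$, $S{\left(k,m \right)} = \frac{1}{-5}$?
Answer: $90601$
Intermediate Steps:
$S{\left(k,m \right)} = - \frac{1}{5}$
$A{\left(r,D \right)} = -5$
$\left(A{\left(-5,18 \right)} + 306\right)^{2} = \left(-5 + 306\right)^{2} = 301^{2} = 90601$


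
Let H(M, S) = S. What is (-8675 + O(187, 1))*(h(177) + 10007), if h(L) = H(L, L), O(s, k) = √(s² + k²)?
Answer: -88346200 + 10184*√34970 ≈ -8.6442e+7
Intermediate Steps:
O(s, k) = √(k² + s²)
h(L) = L
(-8675 + O(187, 1))*(h(177) + 10007) = (-8675 + √(1² + 187²))*(177 + 10007) = (-8675 + √(1 + 34969))*10184 = (-8675 + √34970)*10184 = -88346200 + 10184*√34970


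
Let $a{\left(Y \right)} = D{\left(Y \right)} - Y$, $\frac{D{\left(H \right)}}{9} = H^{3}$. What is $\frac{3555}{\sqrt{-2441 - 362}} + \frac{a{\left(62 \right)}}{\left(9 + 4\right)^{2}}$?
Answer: $\frac{2144890}{169} - \frac{3555 i \sqrt{2803}}{2803} \approx 12692.0 - 67.147 i$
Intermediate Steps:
$D{\left(H \right)} = 9 H^{3}$
$a{\left(Y \right)} = - Y + 9 Y^{3}$ ($a{\left(Y \right)} = 9 Y^{3} - Y = - Y + 9 Y^{3}$)
$\frac{3555}{\sqrt{-2441 - 362}} + \frac{a{\left(62 \right)}}{\left(9 + 4\right)^{2}} = \frac{3555}{\sqrt{-2441 - 362}} + \frac{\left(-1\right) 62 + 9 \cdot 62^{3}}{\left(9 + 4\right)^{2}} = \frac{3555}{\sqrt{-2441 + \left(\left(-276 - 156\right) + 70\right)}} + \frac{-62 + 9 \cdot 238328}{13^{2}} = \frac{3555}{\sqrt{-2441 + \left(-432 + 70\right)}} + \frac{-62 + 2144952}{169} = \frac{3555}{\sqrt{-2441 - 362}} + 2144890 \cdot \frac{1}{169} = \frac{3555}{\sqrt{-2803}} + \frac{2144890}{169} = \frac{3555}{i \sqrt{2803}} + \frac{2144890}{169} = 3555 \left(- \frac{i \sqrt{2803}}{2803}\right) + \frac{2144890}{169} = - \frac{3555 i \sqrt{2803}}{2803} + \frac{2144890}{169} = \frac{2144890}{169} - \frac{3555 i \sqrt{2803}}{2803}$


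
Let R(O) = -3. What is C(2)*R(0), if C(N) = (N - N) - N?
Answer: 6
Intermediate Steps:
C(N) = -N (C(N) = 0 - N = -N)
C(2)*R(0) = -1*2*(-3) = -2*(-3) = 6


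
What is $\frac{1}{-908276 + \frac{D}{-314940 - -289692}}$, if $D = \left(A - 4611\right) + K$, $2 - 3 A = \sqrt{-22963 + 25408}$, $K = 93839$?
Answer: $- \frac{1042187828134464}{946597874970685699691} - \frac{75744 \sqrt{2445}}{4732989374853428498455} \approx -1.101 \cdot 10^{-6}$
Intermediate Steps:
$A = \frac{2}{3} - \frac{\sqrt{2445}}{3}$ ($A = \frac{2}{3} - \frac{\sqrt{-22963 + 25408}}{3} = \frac{2}{3} - \frac{\sqrt{2445}}{3} \approx -15.816$)
$D = \frac{267686}{3} - \frac{\sqrt{2445}}{3}$ ($D = \left(\left(\frac{2}{3} - \frac{\sqrt{2445}}{3}\right) - 4611\right) + 93839 = \left(- \frac{13831}{3} - \frac{\sqrt{2445}}{3}\right) + 93839 = \frac{267686}{3} - \frac{\sqrt{2445}}{3} \approx 89212.0$)
$\frac{1}{-908276 + \frac{D}{-314940 - -289692}} = \frac{1}{-908276 + \frac{\frac{267686}{3} - \frac{\sqrt{2445}}{3}}{-314940 - -289692}} = \frac{1}{-908276 + \frac{\frac{267686}{3} - \frac{\sqrt{2445}}{3}}{-314940 + 289692}} = \frac{1}{-908276 + \frac{\frac{267686}{3} - \frac{\sqrt{2445}}{3}}{-25248}} = \frac{1}{-908276 + \left(\frac{267686}{3} - \frac{\sqrt{2445}}{3}\right) \left(- \frac{1}{25248}\right)} = \frac{1}{-908276 - \left(\frac{133843}{37872} - \frac{\sqrt{2445}}{75744}\right)} = \frac{1}{- \frac{34398362515}{37872} + \frac{\sqrt{2445}}{75744}}$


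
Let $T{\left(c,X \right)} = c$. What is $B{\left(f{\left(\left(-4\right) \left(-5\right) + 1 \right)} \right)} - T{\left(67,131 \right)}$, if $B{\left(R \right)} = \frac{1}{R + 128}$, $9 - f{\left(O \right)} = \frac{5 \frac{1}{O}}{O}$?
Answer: $- \frac{4047163}{60412} \approx -66.993$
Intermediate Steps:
$f{\left(O \right)} = 9 - \frac{5}{O^{2}}$ ($f{\left(O \right)} = 9 - \frac{5 \frac{1}{O}}{O} = 9 - \frac{5}{O^{2}}$)
$B{\left(R \right)} = \frac{1}{128 + R}$
$B{\left(f{\left(\left(-4\right) \left(-5\right) + 1 \right)} \right)} - T{\left(67,131 \right)} = \frac{1}{128 + \left(9 - \frac{5}{\left(\left(-4\right) \left(-5\right) + 1\right)^{2}}\right)} - 67 = \frac{1}{128 + \left(9 - \frac{5}{\left(20 + 1\right)^{2}}\right)} - 67 = \frac{1}{128 + \left(9 - \frac{5}{441}\right)} - 67 = \frac{1}{128 + \frac{3964}{441}} - 67 = \frac{1}{\frac{60412}{441}} - 67 = \frac{441}{60412} - 67 = - \frac{4047163}{60412}$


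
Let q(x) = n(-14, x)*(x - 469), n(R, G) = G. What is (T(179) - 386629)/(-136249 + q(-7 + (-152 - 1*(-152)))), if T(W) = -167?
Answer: 386796/132917 ≈ 2.9101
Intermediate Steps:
q(x) = x*(-469 + x) (q(x) = x*(x - 469) = x*(-469 + x))
(T(179) - 386629)/(-136249 + q(-7 + (-152 - 1*(-152)))) = (-167 - 386629)/(-136249 + (-7 + (-152 - 1*(-152)))*(-469 + (-7 + (-152 - 1*(-152))))) = -386796/(-136249 + (-7 + (-152 + 152))*(-469 + (-7 + (-152 + 152)))) = -386796/(-136249 + (-7 + 0)*(-469 + (-7 + 0))) = -386796/(-136249 - 7*(-469 - 7)) = -386796/(-136249 - 7*(-476)) = -386796/(-136249 + 3332) = -386796/(-132917) = -386796*(-1/132917) = 386796/132917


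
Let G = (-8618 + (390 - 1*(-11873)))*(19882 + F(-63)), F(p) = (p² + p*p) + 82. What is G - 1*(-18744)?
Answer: 101721534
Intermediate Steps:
F(p) = 82 + 2*p² (F(p) = (p² + p²) + 82 = 2*p² + 82 = 82 + 2*p²)
G = 101702790 (G = (-8618 + (390 - 1*(-11873)))*(19882 + (82 + 2*(-63)²)) = (-8618 + (390 + 11873))*(19882 + (82 + 2*3969)) = (-8618 + 12263)*(19882 + (82 + 7938)) = 3645*(19882 + 8020) = 3645*27902 = 101702790)
G - 1*(-18744) = 101702790 - 1*(-18744) = 101702790 + 18744 = 101721534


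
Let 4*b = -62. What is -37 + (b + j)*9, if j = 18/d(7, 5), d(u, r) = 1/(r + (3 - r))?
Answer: 619/2 ≈ 309.50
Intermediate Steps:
b = -31/2 (b = (1/4)*(-62) = -31/2 ≈ -15.500)
d(u, r) = 1/3
j = 54 (j = 18/(1/3) = 18*3 = 54)
-37 + (b + j)*9 = -37 + (-31/2 + 54)*9 = -37 + (77/2)*9 = -37 + 693/2 = 619/2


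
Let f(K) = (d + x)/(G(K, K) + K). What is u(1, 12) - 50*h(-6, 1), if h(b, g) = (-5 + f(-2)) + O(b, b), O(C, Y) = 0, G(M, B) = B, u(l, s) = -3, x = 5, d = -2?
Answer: 569/2 ≈ 284.50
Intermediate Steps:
f(K) = 3/(2*K) (f(K) = (-2 + 5)/(K + K) = 3/((2*K)) = 3*(1/(2*K)) = 3/(2*K))
h(b, g) = -23/4 (h(b, g) = (-5 + (3/2)/(-2)) + 0 = (-5 + (3/2)*(-½)) + 0 = (-5 - ¾) + 0 = -23/4 + 0 = -23/4)
u(1, 12) - 50*h(-6, 1) = -3 - 50*(-23/4) = -3 + 575/2 = 569/2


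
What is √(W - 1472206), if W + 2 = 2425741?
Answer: √953533 ≈ 976.49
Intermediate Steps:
W = 2425739 (W = -2 + 2425741 = 2425739)
√(W - 1472206) = √(2425739 - 1472206) = √953533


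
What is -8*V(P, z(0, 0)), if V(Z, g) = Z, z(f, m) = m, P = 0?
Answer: 0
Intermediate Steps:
-8*V(P, z(0, 0)) = -8*0 = 0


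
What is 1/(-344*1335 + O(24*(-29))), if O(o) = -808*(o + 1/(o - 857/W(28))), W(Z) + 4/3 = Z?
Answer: 58251/6007373768 ≈ 9.6966e-6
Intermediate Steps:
W(Z) = -4/3 + Z
O(o) = -808*o - 808/(-2571/80 + o) (O(o) = -808*(o + 1/(o - 857/(-4/3 + 28))) = -808*(o + 1/(o - 857/80/3)) = -808*(o + 1/(o - 857*3/80)) = -808*(o + 1/(o - 2571/80)) = -808*(o + 1/(-2571/80 + o)) = -808*o - 808/(-2571/80 + o))
1/(-344*1335 + O(24*(-29))) = 1/(-344*1335 + 808*(-80 - 80*(24*(-29))² + 2571*(24*(-29)))/(-2571 + 80*(24*(-29)))) = 1/(-459240 + 808*(-80 - 80*(-696)² + 2571*(-696))/(-2571 + 80*(-696))) = 1/(-459240 + 808*(-80 - 80*484416 - 1789416)/(-2571 - 55680)) = 1/(-459240 + 808*(-80 - 38753280 - 1789416)/(-58251)) = 1/(-459240 + 808*(-1/58251)*(-40542776)) = 1/(-459240 + 32758563008/58251) = 1/(6007373768/58251) = 58251/6007373768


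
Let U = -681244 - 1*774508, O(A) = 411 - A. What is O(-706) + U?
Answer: -1454635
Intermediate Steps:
U = -1455752 (U = -681244 - 774508 = -1455752)
O(-706) + U = (411 - 1*(-706)) - 1455752 = (411 + 706) - 1455752 = 1117 - 1455752 = -1454635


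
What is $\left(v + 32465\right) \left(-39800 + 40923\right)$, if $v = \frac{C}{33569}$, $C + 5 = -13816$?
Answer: $\frac{1223849626972}{33569} \approx 3.6458 \cdot 10^{7}$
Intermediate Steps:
$C = -13821$ ($C = -5 - 13816 = -13821$)
$v = - \frac{13821}{33569} \approx -0.41172$
$\left(v + 32465\right) \left(-39800 + 40923\right) = \left(- \frac{13821}{33569} + 32465\right) \left(-39800 + 40923\right) = \frac{1089803764}{33569} \cdot 1123 = \frac{1223849626972}{33569}$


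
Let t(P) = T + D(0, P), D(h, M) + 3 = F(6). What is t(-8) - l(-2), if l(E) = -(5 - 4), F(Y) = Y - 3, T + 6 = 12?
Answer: 7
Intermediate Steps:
T = 6 (T = -6 + 12 = 6)
F(Y) = -3 + Y
D(h, M) = 0 (D(h, M) = -3 + (-3 + 6) = -3 + 3 = 0)
t(P) = 6 (t(P) = 6 + 0 = 6)
l(E) = -1 (l(E) = -1*1 = -1)
t(-8) - l(-2) = 6 - 1*(-1) = 6 + 1 = 7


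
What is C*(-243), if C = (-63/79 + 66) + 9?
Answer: -1424466/79 ≈ -18031.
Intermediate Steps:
C = 5862/79 (C = (-63*1/79 + 66) + 9 = (-63/79 + 66) + 9 = 5151/79 + 9 = 5862/79 ≈ 74.203)
C*(-243) = (5862/79)*(-243) = -1424466/79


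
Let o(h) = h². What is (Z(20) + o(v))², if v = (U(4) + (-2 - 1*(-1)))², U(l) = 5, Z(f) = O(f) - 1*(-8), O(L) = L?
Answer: 80656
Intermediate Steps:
Z(f) = 8 + f (Z(f) = f - 1*(-8) = f + 8 = 8 + f)
v = 16 (v = (5 + (-2 - 1*(-1)))² = (5 + (-2 + 1))² = (5 - 1)² = 4² = 16)
(Z(20) + o(v))² = ((8 + 20) + 16²)² = (28 + 256)² = 284² = 80656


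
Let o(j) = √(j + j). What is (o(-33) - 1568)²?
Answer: (1568 - I*√66)² ≈ 2.4586e+6 - 2.548e+4*I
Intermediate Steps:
o(j) = √2*√j (o(j) = √(2*j) = √2*√j)
(o(-33) - 1568)² = (√2*√(-33) - 1568)² = (√2*(I*√33) - 1568)² = (I*√66 - 1568)² = (-1568 + I*√66)²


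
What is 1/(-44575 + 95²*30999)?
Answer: -1/1102014450 ≈ -9.0743e-10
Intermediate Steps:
1/(-44575 + 95²*30999) = (1/30999)/(-44575 + 9025) = (1/30999)/(-35550) = -1/35550*1/30999 = -1/1102014450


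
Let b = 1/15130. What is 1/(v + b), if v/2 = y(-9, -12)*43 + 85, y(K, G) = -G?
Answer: 15130/18186261 ≈ 0.00083195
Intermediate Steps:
v = 1202 (v = 2*(-1*(-12)*43 + 85) = 2*(12*43 + 85) = 2*(516 + 85) = 2*601 = 1202)
b = 1/15130 ≈ 6.6094e-5
1/(v + b) = 1/(1202 + 1/15130) = 1/(18186261/15130) = 15130/18186261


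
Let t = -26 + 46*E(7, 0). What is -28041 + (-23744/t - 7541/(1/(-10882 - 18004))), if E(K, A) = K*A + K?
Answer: 8058644577/37 ≈ 2.1780e+8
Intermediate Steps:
E(K, A) = K + A*K (E(K, A) = A*K + K = K + A*K)
t = 296 (t = -26 + 46*(7*(1 + 0)) = -26 + 46*(7*1) = -26 + 46*7 = -26 + 322 = 296)
-28041 + (-23744/t - 7541/(1/(-10882 - 18004))) = -28041 + (-23744/296 - 7541/(1/(-10882 - 18004))) = -28041 + (-23744*1/296 - 7541/(1/(-28886))) = -28041 + (-2968/37 - 7541/(-1/28886)) = -28041 + (-2968/37 - 7541*(-28886)) = -28041 + (-2968/37 + 217829326) = -28041 + 8059682094/37 = 8058644577/37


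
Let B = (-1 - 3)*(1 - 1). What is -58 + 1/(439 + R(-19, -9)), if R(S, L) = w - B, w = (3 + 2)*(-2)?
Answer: -24881/429 ≈ -57.998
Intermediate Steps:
B = 0 (B = -4*0 = 0)
w = -10 (w = 5*(-2) = -10)
R(S, L) = -10 (R(S, L) = -10 - 1*0 = -10 + 0 = -10)
-58 + 1/(439 + R(-19, -9)) = -58 + 1/(439 - 10) = -58 + 1/429 = -24881/429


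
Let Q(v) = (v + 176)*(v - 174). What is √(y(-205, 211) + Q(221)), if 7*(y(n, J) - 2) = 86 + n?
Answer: 2*√4661 ≈ 136.54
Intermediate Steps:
Q(v) = (-174 + v)*(176 + v) (Q(v) = (176 + v)*(-174 + v) = (-174 + v)*(176 + v))
y(n, J) = 100/7 + n/7 (y(n, J) = 2 + (86 + n)/7 = 2 + (86/7 + n/7) = 100/7 + n/7)
√(y(-205, 211) + Q(221)) = √((100/7 + (⅐)*(-205)) + (-30624 + 221² + 2*221)) = √((100/7 - 205/7) + (-30624 + 48841 + 442)) = √(-15 + 18659) = √18644 = 2*√4661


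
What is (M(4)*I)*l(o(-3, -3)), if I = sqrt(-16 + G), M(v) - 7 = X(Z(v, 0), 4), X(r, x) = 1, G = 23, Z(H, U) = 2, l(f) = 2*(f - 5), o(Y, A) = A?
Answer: -128*sqrt(7) ≈ -338.66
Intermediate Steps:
l(f) = -10 + 2*f (l(f) = 2*(-5 + f) = -10 + 2*f)
M(v) = 8 (M(v) = 7 + 1 = 8)
I = sqrt(7) (I = sqrt(-16 + 23) = sqrt(7) ≈ 2.6458)
(M(4)*I)*l(o(-3, -3)) = (8*sqrt(7))*(-10 + 2*(-3)) = (8*sqrt(7))*(-10 - 6) = (8*sqrt(7))*(-16) = -128*sqrt(7)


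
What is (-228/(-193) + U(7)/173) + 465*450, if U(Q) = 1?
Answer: 6986687887/33389 ≈ 2.0925e+5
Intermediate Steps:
(-228/(-193) + U(7)/173) + 465*450 = (-228/(-193) + 1/173) + 465*450 = (-228*(-1/193) + 1*(1/173)) + 209250 = (228/193 + 1/173) + 209250 = 39637/33389 + 209250 = 6986687887/33389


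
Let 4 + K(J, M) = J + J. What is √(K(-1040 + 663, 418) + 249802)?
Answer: 2*√62261 ≈ 499.04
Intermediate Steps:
K(J, M) = -4 + 2*J (K(J, M) = -4 + (J + J) = -4 + 2*J)
√(K(-1040 + 663, 418) + 249802) = √((-4 + 2*(-1040 + 663)) + 249802) = √((-4 + 2*(-377)) + 249802) = √((-4 - 754) + 249802) = √(-758 + 249802) = √249044 = 2*√62261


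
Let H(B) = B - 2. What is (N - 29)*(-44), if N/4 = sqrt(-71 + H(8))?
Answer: 1276 - 176*I*sqrt(65) ≈ 1276.0 - 1419.0*I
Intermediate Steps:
H(B) = -2 + B
N = 4*I*sqrt(65) (N = 4*sqrt(-71 + (-2 + 8)) = 4*sqrt(-71 + 6) = 4*sqrt(-65) = 4*(I*sqrt(65)) = 4*I*sqrt(65) ≈ 32.249*I)
(N - 29)*(-44) = (4*I*sqrt(65) - 29)*(-44) = (-29 + 4*I*sqrt(65))*(-44) = 1276 - 176*I*sqrt(65)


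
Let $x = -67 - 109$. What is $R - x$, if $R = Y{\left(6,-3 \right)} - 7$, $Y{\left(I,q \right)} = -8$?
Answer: $161$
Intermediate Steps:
$R = -15$ ($R = -8 - 7 = -15$)
$x = -176$
$R - x = -15 - -176 = -15 + 176 = 161$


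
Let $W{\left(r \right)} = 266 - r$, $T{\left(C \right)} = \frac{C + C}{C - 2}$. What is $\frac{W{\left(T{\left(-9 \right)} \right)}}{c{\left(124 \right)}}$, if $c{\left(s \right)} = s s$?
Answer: $\frac{727}{42284} \approx 0.017193$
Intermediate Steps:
$T{\left(C \right)} = \frac{2 C}{-2 + C}$
$c{\left(s \right)} = s^{2}$
$\frac{W{\left(T{\left(-9 \right)} \right)}}{c{\left(124 \right)}} = \frac{266 - 2 \left(-9\right) \frac{1}{-2 - 9}}{124^{2}} = \frac{266 - 2 \left(-9\right) \frac{1}{-11}}{15376} = \left(266 - 2 \left(-9\right) \left(- \frac{1}{11}\right)\right) \frac{1}{15376} = \left(266 - \frac{18}{11}\right) \frac{1}{15376} = \frac{2908}{11} \cdot \frac{1}{15376} = \frac{727}{42284}$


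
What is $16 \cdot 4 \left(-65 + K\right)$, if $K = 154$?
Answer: $5696$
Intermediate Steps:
$16 \cdot 4 \left(-65 + K\right) = 16 \cdot 4 \left(-65 + 154\right) = 64 \cdot 89 = 5696$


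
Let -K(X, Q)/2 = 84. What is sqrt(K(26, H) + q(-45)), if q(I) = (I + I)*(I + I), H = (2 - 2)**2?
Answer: 2*sqrt(1983) ≈ 89.062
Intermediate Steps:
H = 0 (H = 0**2 = 0)
K(X, Q) = -168 (K(X, Q) = -2*84 = -168)
q(I) = 4*I**2 (q(I) = (2*I)*(2*I) = 4*I**2)
sqrt(K(26, H) + q(-45)) = sqrt(-168 + 4*(-45)**2) = sqrt(-168 + 4*2025) = sqrt(-168 + 8100) = sqrt(7932) = 2*sqrt(1983)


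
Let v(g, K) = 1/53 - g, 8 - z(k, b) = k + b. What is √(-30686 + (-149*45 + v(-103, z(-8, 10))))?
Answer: I*√104741939/53 ≈ 193.1*I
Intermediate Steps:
z(k, b) = 8 - b - k (z(k, b) = 8 - (k + b) = 8 - (b + k) = 8 + (-b - k) = 8 - b - k)
v(g, K) = 1/53 - g
√(-30686 + (-149*45 + v(-103, z(-8, 10)))) = √(-30686 + (-149*45 + (1/53 - 1*(-103)))) = √(-30686 + (-6705 + (1/53 + 103))) = √(-30686 + (-6705 + 5460/53)) = √(-30686 - 349905/53) = √(-1976263/53) = I*√104741939/53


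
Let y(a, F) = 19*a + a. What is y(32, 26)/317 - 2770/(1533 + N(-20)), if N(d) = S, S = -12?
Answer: 95350/482157 ≈ 0.19776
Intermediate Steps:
y(a, F) = 20*a
N(d) = -12
y(32, 26)/317 - 2770/(1533 + N(-20)) = (20*32)/317 - 2770/(1533 - 12) = 640*(1/317) - 2770/1521 = 640/317 - 2770*1/1521 = 640/317 - 2770/1521 = 95350/482157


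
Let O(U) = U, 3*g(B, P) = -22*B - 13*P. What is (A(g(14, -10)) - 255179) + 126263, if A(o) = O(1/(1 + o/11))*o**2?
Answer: -56426984/435 ≈ -1.2972e+5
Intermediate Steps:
g(B, P) = -22*B/3 - 13*P/3 (g(B, P) = (-22*B - 13*P)/3 = -22*B/3 - 13*P/3)
A(o) = o**2/(1 + o/11)
(A(g(14, -10)) - 255179) + 126263 = (11*(-22/3*14 - 13/3*(-10))**2/(11 + (-22/3*14 - 13/3*(-10))) - 255179) + 126263 = (11*(-308/3 + 130/3)**2/(11 + (-308/3 + 130/3)) - 255179) + 126263 = (11*(-178/3)**2/(11 - 178/3) - 255179) + 126263 = (11*(31684/9)/(-145/3) - 255179) + 126263 = (11*(31684/9)*(-3/145) - 255179) + 126263 = (-348524/435 - 255179) + 126263 = -111351389/435 + 126263 = -56426984/435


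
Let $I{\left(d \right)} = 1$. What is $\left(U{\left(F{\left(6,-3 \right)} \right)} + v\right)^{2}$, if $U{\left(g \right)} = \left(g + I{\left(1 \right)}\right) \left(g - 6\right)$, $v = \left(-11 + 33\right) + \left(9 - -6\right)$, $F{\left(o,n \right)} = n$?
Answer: $3025$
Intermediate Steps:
$v = 37$ ($v = 22 + \left(9 + 6\right) = 22 + 15 = 37$)
$U{\left(g \right)} = \left(1 + g\right) \left(-6 + g\right)$ ($U{\left(g \right)} = \left(g + 1\right) \left(g - 6\right) = \left(1 + g\right) \left(-6 + g\right)$)
$\left(U{\left(F{\left(6,-3 \right)} \right)} + v\right)^{2} = \left(\left(-6 + \left(-3\right)^{2} - -15\right) + 37\right)^{2} = \left(\left(-6 + 9 + 15\right) + 37\right)^{2} = \left(18 + 37\right)^{2} = 55^{2} = 3025$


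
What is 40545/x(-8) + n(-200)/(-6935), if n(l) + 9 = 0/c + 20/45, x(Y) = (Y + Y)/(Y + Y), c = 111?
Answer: 2530616252/62415 ≈ 40545.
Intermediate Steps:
x(Y) = 1 (x(Y) = (2*Y)/((2*Y)) = (2*Y)*(1/(2*Y)) = 1)
n(l) = -77/9 (n(l) = -9 + (0/111 + 20/45) = -9 + (0*(1/111) + 20*(1/45)) = -9 + (0 + 4/9) = -9 + 4/9 = -77/9)
40545/x(-8) + n(-200)/(-6935) = 40545/1 - 77/9/(-6935) = 40545*1 - 77/9*(-1/6935) = 40545 + 77/62415 = 2530616252/62415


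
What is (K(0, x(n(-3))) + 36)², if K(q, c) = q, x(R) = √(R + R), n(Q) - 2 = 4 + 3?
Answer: 1296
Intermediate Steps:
n(Q) = 9 (n(Q) = 2 + (4 + 3) = 2 + 7 = 9)
x(R) = √2*√R (x(R) = √(2*R) = √2*√R)
(K(0, x(n(-3))) + 36)² = (0 + 36)² = 36² = 1296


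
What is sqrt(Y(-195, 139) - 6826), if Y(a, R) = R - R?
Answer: I*sqrt(6826) ≈ 82.62*I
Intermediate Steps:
Y(a, R) = 0
sqrt(Y(-195, 139) - 6826) = sqrt(0 - 6826) = sqrt(-6826) = I*sqrt(6826)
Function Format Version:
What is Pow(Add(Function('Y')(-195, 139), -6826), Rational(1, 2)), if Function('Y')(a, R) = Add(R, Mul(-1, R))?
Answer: Mul(I, Pow(6826, Rational(1, 2))) ≈ Mul(82.620, I)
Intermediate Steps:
Function('Y')(a, R) = 0
Pow(Add(Function('Y')(-195, 139), -6826), Rational(1, 2)) = Pow(Add(0, -6826), Rational(1, 2)) = Pow(-6826, Rational(1, 2)) = Mul(I, Pow(6826, Rational(1, 2)))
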